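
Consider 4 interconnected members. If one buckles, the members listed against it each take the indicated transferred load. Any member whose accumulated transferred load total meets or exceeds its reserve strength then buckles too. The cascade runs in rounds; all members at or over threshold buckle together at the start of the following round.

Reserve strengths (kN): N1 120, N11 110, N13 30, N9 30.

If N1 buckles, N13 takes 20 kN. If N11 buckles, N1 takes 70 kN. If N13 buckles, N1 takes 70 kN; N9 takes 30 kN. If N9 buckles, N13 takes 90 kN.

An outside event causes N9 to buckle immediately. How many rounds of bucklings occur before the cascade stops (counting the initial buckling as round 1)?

Round 1 — N9 buckles (initial).
  N13: +90 → 90 ≥ 30
Round 2 — N13 buckles.
  N1: +70 → 70 < 120
No further bucklings.

2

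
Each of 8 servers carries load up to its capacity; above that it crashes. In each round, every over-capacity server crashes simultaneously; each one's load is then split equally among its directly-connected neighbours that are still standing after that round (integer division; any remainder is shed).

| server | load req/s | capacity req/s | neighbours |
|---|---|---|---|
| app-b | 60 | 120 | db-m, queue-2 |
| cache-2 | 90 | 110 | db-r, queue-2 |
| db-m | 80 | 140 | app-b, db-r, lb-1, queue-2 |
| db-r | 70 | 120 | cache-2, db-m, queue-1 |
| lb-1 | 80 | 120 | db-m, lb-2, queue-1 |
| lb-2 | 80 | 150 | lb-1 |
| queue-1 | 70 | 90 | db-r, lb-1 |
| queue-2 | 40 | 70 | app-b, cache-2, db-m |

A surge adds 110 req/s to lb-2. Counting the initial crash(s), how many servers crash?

8

Round 1 — lb-2 at 190 > 150. lb-2 crashes.
  lb-2 sheds 190 req/s to lb-1: 190 each.
    lb-1: 80+190 = 270 > 120
Round 2 — lb-1 crashes.
  lb-1 sheds 270 req/s to db-m, queue-1: 135 each.
    db-m: 80+135 = 215 > 140
    queue-1: 70+135 = 205 > 90
Round 3 — db-m, queue-1 crash.
  db-m sheds 215 req/s to app-b, db-r, queue-2: 71 each (2 lost).
    app-b: 60+71 = 131 > 120
    db-r: 70+71 = 141 > 120
    queue-2: 40+71 = 111 > 70
  queue-1 sheds 205 req/s to db-r: 205 each.
    db-r: 141+205 = 346 > 120
Round 4 — app-b, db-r, queue-2 crash.
  app-b sheds 131 req/s: no online neighbours, lost.
  db-r sheds 346 req/s to cache-2: 346 each.
    cache-2: 90+346 = 436 > 110
  queue-2 sheds 111 req/s to cache-2: 111 each.
    cache-2: 436+111 = 547 > 110
Round 5 — cache-2 crashes.
  cache-2 sheds 547 req/s: no online neighbours, lost.
No further crashes.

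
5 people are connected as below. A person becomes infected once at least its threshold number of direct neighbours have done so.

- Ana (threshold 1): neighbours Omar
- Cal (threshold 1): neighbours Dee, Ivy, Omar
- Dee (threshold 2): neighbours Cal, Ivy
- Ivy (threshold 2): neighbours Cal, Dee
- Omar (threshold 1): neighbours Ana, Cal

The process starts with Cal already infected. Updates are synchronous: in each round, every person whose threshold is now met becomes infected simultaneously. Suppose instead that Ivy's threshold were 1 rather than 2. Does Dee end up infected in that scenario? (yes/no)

yes

With Ivy's threshold at 1:
Round 1 — Cal becomes infected (initial).
Round 2 — checking thresholds:
  Dee: 1 of 2 neighbours < 2, holds.
  Ivy: 1 of 2 neighbours ≥ 1, becomes infected.
  Omar: 1 of 2 neighbours ≥ 1, becomes infected.
Round 3 — checking thresholds:
  Ana: 1 of 1 neighbours ≥ 1, becomes infected.
  Dee: 2 of 2 neighbours ≥ 2, becomes infected.
Round 4 — no new infections; cascade stops.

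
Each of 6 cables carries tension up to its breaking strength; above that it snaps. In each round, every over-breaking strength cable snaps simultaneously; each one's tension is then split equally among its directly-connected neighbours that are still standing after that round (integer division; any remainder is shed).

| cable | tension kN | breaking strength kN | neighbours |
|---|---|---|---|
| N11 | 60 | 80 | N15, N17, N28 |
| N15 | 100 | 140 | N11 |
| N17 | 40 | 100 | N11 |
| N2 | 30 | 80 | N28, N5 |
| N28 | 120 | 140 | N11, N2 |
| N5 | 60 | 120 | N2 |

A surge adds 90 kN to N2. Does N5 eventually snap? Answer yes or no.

Round 1 — N2 at 120 > 80. N2 snaps.
  N2 sheds 120 kN to N28, N5: 60 each.
    N28: 120+60 = 180 > 140
    N5: 60+60 = 120 ≤ 120
Round 2 — N28 snaps.
  N28 sheds 180 kN to N11: 180 each.
    N11: 60+180 = 240 > 80
Round 3 — N11 snaps.
  N11 sheds 240 kN to N15, N17: 120 each.
    N15: 100+120 = 220 > 140
    N17: 40+120 = 160 > 100
Round 4 — N15, N17 snap.
  N15 sheds 220 kN: no online neighbours, lost.
  N17 sheds 160 kN: no online neighbours, lost.
No further breaks.

no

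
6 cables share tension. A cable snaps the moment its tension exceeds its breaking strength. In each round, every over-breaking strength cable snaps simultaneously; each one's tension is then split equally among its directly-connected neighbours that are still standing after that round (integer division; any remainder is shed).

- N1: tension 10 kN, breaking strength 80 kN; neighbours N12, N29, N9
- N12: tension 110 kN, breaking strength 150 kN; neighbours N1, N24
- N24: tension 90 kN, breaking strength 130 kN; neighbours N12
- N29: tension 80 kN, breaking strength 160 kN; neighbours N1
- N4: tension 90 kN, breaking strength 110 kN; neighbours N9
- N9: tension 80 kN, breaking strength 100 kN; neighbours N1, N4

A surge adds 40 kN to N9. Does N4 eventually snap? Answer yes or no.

yes

Round 1 — N9 at 120 > 100. N9 snaps.
  N9 sheds 120 kN to N1, N4: 60 each.
    N1: 10+60 = 70 ≤ 80
    N4: 90+60 = 150 > 110
Round 2 — N4 snaps.
  N4 sheds 150 kN: no online neighbours, lost.
No further breaks.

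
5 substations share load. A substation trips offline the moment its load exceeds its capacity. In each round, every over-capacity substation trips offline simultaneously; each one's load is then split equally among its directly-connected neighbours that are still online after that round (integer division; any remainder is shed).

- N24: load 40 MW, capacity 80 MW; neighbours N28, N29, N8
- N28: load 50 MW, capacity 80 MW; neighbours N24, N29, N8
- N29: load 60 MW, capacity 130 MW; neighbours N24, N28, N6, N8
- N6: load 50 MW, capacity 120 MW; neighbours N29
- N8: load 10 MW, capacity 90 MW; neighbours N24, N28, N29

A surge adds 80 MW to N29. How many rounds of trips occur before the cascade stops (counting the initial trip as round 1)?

4

Round 1 — N29 at 140 > 130. N29 trips offline.
  N29 sheds 140 MW to N24, N28, N6, N8: 35 each.
    N24: 40+35 = 75 ≤ 80
    N28: 50+35 = 85 > 80
    N6: 50+35 = 85 ≤ 120
    N8: 10+35 = 45 ≤ 90
Round 2 — N28 trips offline.
  N28 sheds 85 MW to N24, N8: 42 each (1 lost).
    N24: 75+42 = 117 > 80
    N8: 45+42 = 87 ≤ 90
Round 3 — N24 trips offline.
  N24 sheds 117 MW to N8: 117 each.
    N8: 87+117 = 204 > 90
Round 4 — N8 trips offline.
  N8 sheds 204 MW: no online neighbours, lost.
No further trips.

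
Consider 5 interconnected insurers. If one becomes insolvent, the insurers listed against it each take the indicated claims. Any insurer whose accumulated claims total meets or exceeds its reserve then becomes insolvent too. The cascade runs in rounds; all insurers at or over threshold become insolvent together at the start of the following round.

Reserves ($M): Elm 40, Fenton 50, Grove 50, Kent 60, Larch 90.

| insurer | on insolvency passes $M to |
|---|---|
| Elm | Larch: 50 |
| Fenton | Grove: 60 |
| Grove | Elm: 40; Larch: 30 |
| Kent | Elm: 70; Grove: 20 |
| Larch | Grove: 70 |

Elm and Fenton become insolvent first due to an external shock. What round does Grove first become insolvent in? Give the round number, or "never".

Round 1 — Elm, Fenton become insolvent (initial).
  Grove: +60 → 60 ≥ 50
  Larch: +50 → 50 < 90
Round 2 — Grove becomes insolvent.
  Larch: +30 → 80 < 90
No further insolvencies.

2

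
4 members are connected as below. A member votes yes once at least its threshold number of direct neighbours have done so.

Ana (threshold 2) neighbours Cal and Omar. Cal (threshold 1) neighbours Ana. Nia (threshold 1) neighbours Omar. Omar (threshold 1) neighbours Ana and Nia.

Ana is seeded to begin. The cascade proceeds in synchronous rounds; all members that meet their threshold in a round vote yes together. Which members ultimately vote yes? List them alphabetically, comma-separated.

Round 1 — Ana votes yes (initial).
Round 2 — checking thresholds:
  Cal: 1 of 1 neighbours ≥ 1, votes yes.
  Omar: 1 of 2 neighbours ≥ 1, votes yes.
Round 3 — checking thresholds:
  Nia: 1 of 1 neighbours ≥ 1, votes yes.
Round 4 — no new yes votes; cascade stops.

Ana, Cal, Nia, Omar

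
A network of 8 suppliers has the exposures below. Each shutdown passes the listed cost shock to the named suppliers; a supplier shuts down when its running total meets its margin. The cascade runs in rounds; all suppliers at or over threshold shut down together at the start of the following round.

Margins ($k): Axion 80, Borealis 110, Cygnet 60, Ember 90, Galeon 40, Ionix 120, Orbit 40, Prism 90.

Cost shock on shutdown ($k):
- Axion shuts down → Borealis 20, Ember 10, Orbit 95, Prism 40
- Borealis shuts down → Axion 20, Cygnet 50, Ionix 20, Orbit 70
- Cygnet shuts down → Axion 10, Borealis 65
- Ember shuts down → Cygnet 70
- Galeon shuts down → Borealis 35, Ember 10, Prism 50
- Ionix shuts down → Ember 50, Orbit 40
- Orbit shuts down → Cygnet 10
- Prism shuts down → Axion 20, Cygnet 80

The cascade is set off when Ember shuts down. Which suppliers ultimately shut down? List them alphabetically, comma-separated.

Cygnet, Ember

Round 1 — Ember shuts down (initial).
  Cygnet: +70 → 70 ≥ 60
Round 2 — Cygnet shuts down.
  Axion: +10 → 10 < 80
  Borealis: +65 → 65 < 110
No further shutdowns.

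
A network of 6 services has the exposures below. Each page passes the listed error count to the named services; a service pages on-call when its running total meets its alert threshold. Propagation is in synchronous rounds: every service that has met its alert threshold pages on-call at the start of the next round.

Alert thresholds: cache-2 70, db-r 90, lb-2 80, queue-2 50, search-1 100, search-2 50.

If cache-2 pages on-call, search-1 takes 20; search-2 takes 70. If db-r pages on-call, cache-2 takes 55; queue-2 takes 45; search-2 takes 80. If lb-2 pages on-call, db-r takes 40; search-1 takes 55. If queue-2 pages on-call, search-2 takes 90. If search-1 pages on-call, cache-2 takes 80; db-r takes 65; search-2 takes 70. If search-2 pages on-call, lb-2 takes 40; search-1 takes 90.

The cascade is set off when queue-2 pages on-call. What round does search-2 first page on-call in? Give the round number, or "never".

Round 1 — queue-2 pages on-call (initial).
  search-2: +90 → 90 ≥ 50
Round 2 — search-2 pages on-call.
  lb-2: +40 → 40 < 80
  search-1: +90 → 90 < 100
No further pages.

2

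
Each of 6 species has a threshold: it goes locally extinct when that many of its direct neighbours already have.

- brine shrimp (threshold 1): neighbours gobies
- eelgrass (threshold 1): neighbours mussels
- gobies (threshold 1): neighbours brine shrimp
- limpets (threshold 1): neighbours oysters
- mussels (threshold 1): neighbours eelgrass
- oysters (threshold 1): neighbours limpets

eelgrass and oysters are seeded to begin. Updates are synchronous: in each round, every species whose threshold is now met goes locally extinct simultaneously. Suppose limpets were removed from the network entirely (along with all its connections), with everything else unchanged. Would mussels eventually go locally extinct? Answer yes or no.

yes

With limpets removed:
Round 1 — eelgrass, oysters go locally extinct (initial).
Round 2 — checking thresholds:
  mussels: 1 of 1 neighbours ≥ 1, goes locally extinct.
Round 3 — no new extinctions; cascade stops.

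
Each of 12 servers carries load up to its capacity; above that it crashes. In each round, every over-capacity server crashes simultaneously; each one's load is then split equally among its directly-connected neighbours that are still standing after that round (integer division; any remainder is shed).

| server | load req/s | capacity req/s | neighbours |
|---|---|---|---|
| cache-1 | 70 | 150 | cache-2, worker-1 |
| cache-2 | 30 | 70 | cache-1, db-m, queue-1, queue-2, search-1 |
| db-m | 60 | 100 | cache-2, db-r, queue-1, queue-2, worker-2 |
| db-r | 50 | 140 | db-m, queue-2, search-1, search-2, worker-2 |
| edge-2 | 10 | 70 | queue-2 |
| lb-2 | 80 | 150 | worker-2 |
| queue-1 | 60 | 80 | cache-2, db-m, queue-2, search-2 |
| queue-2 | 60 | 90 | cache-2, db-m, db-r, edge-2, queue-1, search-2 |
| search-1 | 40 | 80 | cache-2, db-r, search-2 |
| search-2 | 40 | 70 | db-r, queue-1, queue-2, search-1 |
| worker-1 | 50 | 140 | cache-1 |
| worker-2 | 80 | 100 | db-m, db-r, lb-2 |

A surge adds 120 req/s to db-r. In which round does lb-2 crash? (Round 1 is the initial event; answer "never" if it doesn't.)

never

Round 1 — db-r at 170 > 140. db-r crashes.
  db-r sheds 170 req/s to db-m, queue-2, search-1, search-2, worker-2: 34 each.
    db-m: 60+34 = 94 ≤ 100
    queue-2: 60+34 = 94 > 90
    search-1: 40+34 = 74 ≤ 80
    search-2: 40+34 = 74 > 70
    worker-2: 80+34 = 114 > 100
Round 2 — queue-2, search-2, worker-2 crash.
  queue-2 sheds 94 req/s to cache-2, db-m, edge-2, queue-1: 23 each (2 lost).
    cache-2: 30+23 = 53 ≤ 70
    db-m: 94+23 = 117 > 100
    edge-2: 10+23 = 33 ≤ 70
    queue-1: 60+23 = 83 > 80
  search-2 sheds 74 req/s to queue-1, search-1: 37 each.
    queue-1: 83+37 = 120 > 80
    search-1: 74+37 = 111 > 80
  worker-2 sheds 114 req/s to db-m, lb-2: 57 each.
    db-m: 117+57 = 174 > 100
    lb-2: 80+57 = 137 ≤ 150
Round 3 — db-m, queue-1, search-1 crash.
  db-m sheds 174 req/s to cache-2: 174 each.
    cache-2: 53+174 = 227 > 70
  queue-1 sheds 120 req/s to cache-2: 120 each.
    cache-2: 227+120 = 347 > 70
  search-1 sheds 111 req/s to cache-2: 111 each.
    cache-2: 347+111 = 458 > 70
Round 4 — cache-2 crashes.
  cache-2 sheds 458 req/s to cache-1: 458 each.
    cache-1: 70+458 = 528 > 150
Round 5 — cache-1 crashes.
  cache-1 sheds 528 req/s to worker-1: 528 each.
    worker-1: 50+528 = 578 > 140
Round 6 — worker-1 crashes.
  worker-1 sheds 578 req/s: no online neighbours, lost.
No further crashes.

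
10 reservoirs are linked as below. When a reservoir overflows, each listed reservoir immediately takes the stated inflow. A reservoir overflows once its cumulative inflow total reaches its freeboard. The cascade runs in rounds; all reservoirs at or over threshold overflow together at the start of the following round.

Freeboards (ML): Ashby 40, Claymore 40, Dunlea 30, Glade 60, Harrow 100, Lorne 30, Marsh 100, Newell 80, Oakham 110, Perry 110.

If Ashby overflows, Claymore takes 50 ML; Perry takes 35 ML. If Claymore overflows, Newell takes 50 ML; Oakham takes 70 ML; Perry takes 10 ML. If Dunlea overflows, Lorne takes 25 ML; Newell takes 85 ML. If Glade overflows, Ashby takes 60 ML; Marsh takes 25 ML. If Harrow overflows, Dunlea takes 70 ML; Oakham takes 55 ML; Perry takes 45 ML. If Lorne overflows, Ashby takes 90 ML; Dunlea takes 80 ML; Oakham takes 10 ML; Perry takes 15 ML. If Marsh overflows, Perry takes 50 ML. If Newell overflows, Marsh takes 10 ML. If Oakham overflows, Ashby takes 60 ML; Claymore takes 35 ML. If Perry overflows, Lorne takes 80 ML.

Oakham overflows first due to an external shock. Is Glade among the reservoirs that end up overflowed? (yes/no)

no

Round 1 — Oakham overflows (initial).
  Ashby: +60 → 60 ≥ 40
  Claymore: +35 → 35 < 40
Round 2 — Ashby overflows.
  Claymore: +50 → 85 ≥ 40
  Perry: +35 → 35 < 110
Round 3 — Claymore overflows.
  Newell: +50 → 50 < 80
  Perry: +10 → 45 < 110
No further overflows.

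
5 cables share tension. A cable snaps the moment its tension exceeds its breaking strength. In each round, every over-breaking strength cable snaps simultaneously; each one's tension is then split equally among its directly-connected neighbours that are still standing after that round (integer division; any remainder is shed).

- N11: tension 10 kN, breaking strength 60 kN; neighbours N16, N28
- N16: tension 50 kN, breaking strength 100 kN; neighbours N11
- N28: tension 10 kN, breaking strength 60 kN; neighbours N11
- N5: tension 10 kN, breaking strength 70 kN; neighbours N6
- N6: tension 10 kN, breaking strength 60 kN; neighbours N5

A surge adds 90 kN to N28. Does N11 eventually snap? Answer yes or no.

yes

Round 1 — N28 at 100 > 60. N28 snaps.
  N28 sheds 100 kN to N11: 100 each.
    N11: 10+100 = 110 > 60
Round 2 — N11 snaps.
  N11 sheds 110 kN to N16: 110 each.
    N16: 50+110 = 160 > 100
Round 3 — N16 snaps.
  N16 sheds 160 kN: no online neighbours, lost.
No further breaks.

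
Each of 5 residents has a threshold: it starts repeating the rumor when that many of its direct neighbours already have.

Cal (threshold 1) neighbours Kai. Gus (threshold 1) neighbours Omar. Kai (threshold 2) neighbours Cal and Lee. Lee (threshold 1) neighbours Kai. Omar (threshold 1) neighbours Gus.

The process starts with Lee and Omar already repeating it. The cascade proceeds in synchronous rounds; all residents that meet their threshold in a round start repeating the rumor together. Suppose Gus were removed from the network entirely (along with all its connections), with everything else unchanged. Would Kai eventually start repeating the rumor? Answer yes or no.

no

With Gus removed:
Round 1 — Lee, Omar start repeating the rumor (initial).
Round 2 — no new spreads; cascade stops.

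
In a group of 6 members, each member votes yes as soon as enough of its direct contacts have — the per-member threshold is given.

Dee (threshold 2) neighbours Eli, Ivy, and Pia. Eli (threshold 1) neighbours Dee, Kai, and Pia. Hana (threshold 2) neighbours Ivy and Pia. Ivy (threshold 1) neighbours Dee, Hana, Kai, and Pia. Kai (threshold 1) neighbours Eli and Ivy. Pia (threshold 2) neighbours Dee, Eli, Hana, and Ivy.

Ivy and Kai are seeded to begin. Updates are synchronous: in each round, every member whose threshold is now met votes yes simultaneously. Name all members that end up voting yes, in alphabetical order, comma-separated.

Dee, Eli, Hana, Ivy, Kai, Pia

Round 1 — Ivy, Kai vote yes (initial).
Round 2 — checking thresholds:
  Dee: 1 of 3 neighbours < 2, holds.
  Eli: 1 of 3 neighbours ≥ 1, votes yes.
  Hana: 1 of 2 neighbours < 2, holds.
  Pia: 1 of 4 neighbours < 2, holds.
Round 3 — checking thresholds:
  Dee: 2 of 3 neighbours ≥ 2, votes yes.
  Hana: 1 of 2 neighbours < 2, holds.
  Pia: 2 of 4 neighbours ≥ 2, votes yes.
Round 4 — checking thresholds:
  Hana: 2 of 2 neighbours ≥ 2, votes yes.
Round 5 — no new yes votes; cascade stops.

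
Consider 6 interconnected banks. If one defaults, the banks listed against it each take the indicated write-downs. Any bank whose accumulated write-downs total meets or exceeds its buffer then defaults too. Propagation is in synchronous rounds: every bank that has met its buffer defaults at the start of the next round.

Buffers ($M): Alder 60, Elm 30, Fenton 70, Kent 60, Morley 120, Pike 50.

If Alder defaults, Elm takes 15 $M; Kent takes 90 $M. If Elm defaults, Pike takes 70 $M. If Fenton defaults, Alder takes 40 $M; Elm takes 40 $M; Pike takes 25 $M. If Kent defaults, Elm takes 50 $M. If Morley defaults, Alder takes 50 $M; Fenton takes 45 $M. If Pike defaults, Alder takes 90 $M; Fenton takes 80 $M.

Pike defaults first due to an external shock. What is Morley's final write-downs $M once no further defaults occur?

0

Round 1 — Pike defaults (initial).
  Alder: +90 → 90 ≥ 60
  Fenton: +80 → 80 ≥ 70
Round 2 — Alder, Fenton default.
  Elm: +15+40 → 55 ≥ 30
  Kent: +90 → 90 ≥ 60
Round 3 — Elm, Kent default.
No further defaults.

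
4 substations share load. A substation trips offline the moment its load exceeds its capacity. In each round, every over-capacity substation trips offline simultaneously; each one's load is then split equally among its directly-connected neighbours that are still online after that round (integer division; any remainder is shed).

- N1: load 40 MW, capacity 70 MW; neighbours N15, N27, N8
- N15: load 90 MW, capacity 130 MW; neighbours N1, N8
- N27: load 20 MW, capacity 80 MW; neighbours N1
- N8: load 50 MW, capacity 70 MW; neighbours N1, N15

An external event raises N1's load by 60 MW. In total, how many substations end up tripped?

3

Round 1 — N1 at 100 > 70. N1 trips offline.
  N1 sheds 100 MW to N15, N27, N8: 33 each (1 lost).
    N15: 90+33 = 123 ≤ 130
    N27: 20+33 = 53 ≤ 80
    N8: 50+33 = 83 > 70
Round 2 — N8 trips offline.
  N8 sheds 83 MW to N15: 83 each.
    N15: 123+83 = 206 > 130
Round 3 — N15 trips offline.
  N15 sheds 206 MW: no online neighbours, lost.
No further trips.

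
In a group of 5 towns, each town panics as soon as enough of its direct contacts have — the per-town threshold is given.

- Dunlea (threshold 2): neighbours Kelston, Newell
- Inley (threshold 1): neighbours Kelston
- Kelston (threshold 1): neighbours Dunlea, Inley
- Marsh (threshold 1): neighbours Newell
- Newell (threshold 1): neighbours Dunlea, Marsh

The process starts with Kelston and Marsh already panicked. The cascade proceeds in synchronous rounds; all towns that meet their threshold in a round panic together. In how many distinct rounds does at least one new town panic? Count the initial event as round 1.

Round 1 — Kelston, Marsh panic (initial).
Round 2 — checking thresholds:
  Dunlea: 1 of 2 neighbours < 2, not yet.
  Inley: 1 of 1 neighbours ≥ 1, panics.
  Newell: 1 of 2 neighbours ≥ 1, panics.
Round 3 — checking thresholds:
  Dunlea: 2 of 2 neighbours ≥ 2, panics.
Round 4 — no new panics; cascade stops.

3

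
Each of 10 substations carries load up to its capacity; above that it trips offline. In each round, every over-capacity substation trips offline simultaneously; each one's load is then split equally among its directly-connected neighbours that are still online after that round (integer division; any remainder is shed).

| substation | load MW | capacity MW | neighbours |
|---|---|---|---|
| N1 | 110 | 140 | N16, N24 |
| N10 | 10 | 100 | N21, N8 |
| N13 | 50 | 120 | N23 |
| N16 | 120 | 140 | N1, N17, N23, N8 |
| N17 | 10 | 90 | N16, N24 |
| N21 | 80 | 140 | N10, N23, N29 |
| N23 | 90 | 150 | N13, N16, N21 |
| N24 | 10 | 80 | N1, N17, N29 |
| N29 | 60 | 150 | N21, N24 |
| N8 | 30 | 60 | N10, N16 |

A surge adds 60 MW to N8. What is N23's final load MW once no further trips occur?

145

Round 1 — N8 at 90 > 60. N8 trips offline.
  N8 sheds 90 MW to N10, N16: 45 each.
    N10: 10+45 = 55 ≤ 100
    N16: 120+45 = 165 > 140
Round 2 — N16 trips offline.
  N16 sheds 165 MW to N1, N17, N23: 55 each.
    N1: 110+55 = 165 > 140
    N17: 10+55 = 65 ≤ 90
    N23: 90+55 = 145 ≤ 150
Round 3 — N1 trips offline.
  N1 sheds 165 MW to N24: 165 each.
    N24: 10+165 = 175 > 80
Round 4 — N24 trips offline.
  N24 sheds 175 MW to N17, N29: 87 each (1 lost).
    N17: 65+87 = 152 > 90
    N29: 60+87 = 147 ≤ 150
Round 5 — N17 trips offline.
  N17 sheds 152 MW: no online neighbours, lost.
No further trips.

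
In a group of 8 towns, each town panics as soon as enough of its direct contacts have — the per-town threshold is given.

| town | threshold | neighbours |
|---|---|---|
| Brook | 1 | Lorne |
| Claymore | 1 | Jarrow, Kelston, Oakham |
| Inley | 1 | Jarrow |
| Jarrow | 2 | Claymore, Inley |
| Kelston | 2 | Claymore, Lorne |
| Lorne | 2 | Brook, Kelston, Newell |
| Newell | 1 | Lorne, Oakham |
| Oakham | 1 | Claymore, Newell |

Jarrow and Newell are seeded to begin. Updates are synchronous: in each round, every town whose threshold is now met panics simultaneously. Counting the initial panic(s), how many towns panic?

5

Round 1 — Jarrow, Newell panic (initial).
Round 2 — checking thresholds:
  Claymore: 1 of 3 neighbours ≥ 1, panics.
  Inley: 1 of 1 neighbours ≥ 1, panics.
  Lorne: 1 of 3 neighbours < 2, not yet.
  Oakham: 1 of 2 neighbours ≥ 1, panics.
Round 3 — no new panics; cascade stops.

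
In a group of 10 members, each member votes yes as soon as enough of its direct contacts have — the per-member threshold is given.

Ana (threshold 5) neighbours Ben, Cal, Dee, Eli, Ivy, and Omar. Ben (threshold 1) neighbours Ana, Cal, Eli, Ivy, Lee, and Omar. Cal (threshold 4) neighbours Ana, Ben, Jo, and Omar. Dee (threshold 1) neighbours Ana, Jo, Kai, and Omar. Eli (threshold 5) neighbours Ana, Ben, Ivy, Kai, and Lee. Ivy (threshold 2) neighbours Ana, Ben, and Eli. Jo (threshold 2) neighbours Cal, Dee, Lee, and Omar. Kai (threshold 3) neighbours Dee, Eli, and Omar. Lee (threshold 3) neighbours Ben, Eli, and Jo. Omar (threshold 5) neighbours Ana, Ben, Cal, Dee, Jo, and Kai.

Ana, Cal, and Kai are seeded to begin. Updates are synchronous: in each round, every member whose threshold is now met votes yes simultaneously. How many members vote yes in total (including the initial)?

Round 1 — Ana, Cal, Kai vote yes (initial).
Round 2 — checking thresholds:
  Ben: 2 of 6 neighbours ≥ 1, votes yes.
  Dee: 2 of 4 neighbours ≥ 1, votes yes.
  Eli: 2 of 5 neighbours < 5, holds.
  Ivy: 1 of 3 neighbours < 2, holds.
  Jo: 1 of 4 neighbours < 2, holds.
  Omar: 3 of 6 neighbours < 5, holds.
Round 3 — checking thresholds:
  Eli: 3 of 5 neighbours < 5, holds.
  Ivy: 2 of 3 neighbours ≥ 2, votes yes.
  Jo: 2 of 4 neighbours ≥ 2, votes yes.
  Lee: 1 of 3 neighbours < 3, holds.
  Omar: 5 of 6 neighbours ≥ 5, votes yes.
Round 4 — no new yes votes; cascade stops.

8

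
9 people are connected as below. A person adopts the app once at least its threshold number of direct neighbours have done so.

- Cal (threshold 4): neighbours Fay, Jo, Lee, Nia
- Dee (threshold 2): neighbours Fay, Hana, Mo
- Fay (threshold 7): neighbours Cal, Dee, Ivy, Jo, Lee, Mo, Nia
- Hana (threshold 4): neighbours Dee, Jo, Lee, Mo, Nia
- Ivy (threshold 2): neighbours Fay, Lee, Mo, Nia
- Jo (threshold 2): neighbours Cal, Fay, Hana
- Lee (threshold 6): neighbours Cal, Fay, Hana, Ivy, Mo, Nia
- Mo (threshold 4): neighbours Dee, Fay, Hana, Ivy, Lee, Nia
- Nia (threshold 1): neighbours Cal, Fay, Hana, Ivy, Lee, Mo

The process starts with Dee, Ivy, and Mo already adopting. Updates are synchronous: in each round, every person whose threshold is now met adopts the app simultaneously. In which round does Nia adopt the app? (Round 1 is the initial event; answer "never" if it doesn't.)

Round 1 — Dee, Ivy, Mo adopt the app (initial).
Round 2 — checking thresholds:
  Fay: 3 of 7 neighbours < 7, holds.
  Hana: 2 of 5 neighbours < 4, holds.
  Lee: 2 of 6 neighbours < 6, holds.
  Nia: 2 of 6 neighbours ≥ 1, adopts the app.
Round 3 — no new adoptions; cascade stops.

2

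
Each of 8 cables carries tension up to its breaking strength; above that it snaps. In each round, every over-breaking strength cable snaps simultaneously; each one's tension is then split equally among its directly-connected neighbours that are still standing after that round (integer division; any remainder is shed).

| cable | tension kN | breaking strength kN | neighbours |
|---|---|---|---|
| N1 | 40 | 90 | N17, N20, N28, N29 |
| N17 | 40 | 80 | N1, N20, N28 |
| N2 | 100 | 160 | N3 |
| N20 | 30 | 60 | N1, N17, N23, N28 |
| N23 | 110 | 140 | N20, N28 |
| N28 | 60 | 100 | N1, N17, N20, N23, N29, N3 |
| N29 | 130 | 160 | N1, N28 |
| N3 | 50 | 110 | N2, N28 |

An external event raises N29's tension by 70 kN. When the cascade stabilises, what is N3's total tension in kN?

90

Round 1 — N29 at 200 > 160. N29 snaps.
  N29 sheds 200 kN to N1, N28: 100 each.
    N1: 40+100 = 140 > 90
    N28: 60+100 = 160 > 100
Round 2 — N1, N28 snap.
  N1 sheds 140 kN to N17, N20: 70 each.
    N17: 40+70 = 110 > 80
    N20: 30+70 = 100 > 60
  N28 sheds 160 kN to N17, N20, N23, N3: 40 each.
    N17: 110+40 = 150 > 80
    N20: 100+40 = 140 > 60
    N23: 110+40 = 150 > 140
    N3: 50+40 = 90 ≤ 110
Round 3 — N17, N20, N23 snap.
  N17 sheds 150 kN: no online neighbours, lost.
  N20 sheds 140 kN: no online neighbours, lost.
  N23 sheds 150 kN: no online neighbours, lost.
No further breaks.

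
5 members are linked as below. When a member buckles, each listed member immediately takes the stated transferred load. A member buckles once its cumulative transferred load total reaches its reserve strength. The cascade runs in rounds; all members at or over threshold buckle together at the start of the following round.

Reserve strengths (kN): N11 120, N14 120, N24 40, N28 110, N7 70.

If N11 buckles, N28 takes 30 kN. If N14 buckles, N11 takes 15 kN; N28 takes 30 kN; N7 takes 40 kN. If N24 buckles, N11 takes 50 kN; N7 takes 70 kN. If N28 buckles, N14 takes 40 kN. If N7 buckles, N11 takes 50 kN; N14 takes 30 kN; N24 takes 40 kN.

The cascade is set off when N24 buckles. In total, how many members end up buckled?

Round 1 — N24 buckles (initial).
  N11: +50 → 50 < 120
  N7: +70 → 70 ≥ 70
Round 2 — N7 buckles.
  N11: +50 → 100 < 120
  N14: +30 → 30 < 120
No further bucklings.

2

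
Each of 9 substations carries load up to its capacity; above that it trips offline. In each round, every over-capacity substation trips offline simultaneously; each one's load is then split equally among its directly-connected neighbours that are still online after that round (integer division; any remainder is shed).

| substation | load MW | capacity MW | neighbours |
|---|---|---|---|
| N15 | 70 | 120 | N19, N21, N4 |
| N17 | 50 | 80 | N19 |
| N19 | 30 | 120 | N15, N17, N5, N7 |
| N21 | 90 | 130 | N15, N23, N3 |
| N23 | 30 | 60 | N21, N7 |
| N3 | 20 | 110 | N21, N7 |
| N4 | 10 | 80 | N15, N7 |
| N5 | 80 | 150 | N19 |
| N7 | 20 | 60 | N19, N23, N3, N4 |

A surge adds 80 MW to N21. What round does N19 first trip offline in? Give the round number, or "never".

Round 1 — N21 at 170 > 130. N21 trips offline.
  N21 sheds 170 MW to N15, N23, N3: 56 each (2 lost).
    N15: 70+56 = 126 > 120
    N23: 30+56 = 86 > 60
    N3: 20+56 = 76 ≤ 110
Round 2 — N15, N23 trip offline.
  N15 sheds 126 MW to N19, N4: 63 each.
    N19: 30+63 = 93 ≤ 120
    N4: 10+63 = 73 ≤ 80
  N23 sheds 86 MW to N7: 86 each.
    N7: 20+86 = 106 > 60
Round 3 — N7 trips offline.
  N7 sheds 106 MW to N19, N3, N4: 35 each (1 lost).
    N19: 93+35 = 128 > 120
    N3: 76+35 = 111 > 110
    N4: 73+35 = 108 > 80
Round 4 — N19, N3, N4 trip offline.
  N19 sheds 128 MW to N17, N5: 64 each.
    N17: 50+64 = 114 > 80
    N5: 80+64 = 144 ≤ 150
  N3 sheds 111 MW: no online neighbours, lost.
  N4 sheds 108 MW: no online neighbours, lost.
Round 5 — N17 trips offline.
  N17 sheds 114 MW: no online neighbours, lost.
No further trips.

4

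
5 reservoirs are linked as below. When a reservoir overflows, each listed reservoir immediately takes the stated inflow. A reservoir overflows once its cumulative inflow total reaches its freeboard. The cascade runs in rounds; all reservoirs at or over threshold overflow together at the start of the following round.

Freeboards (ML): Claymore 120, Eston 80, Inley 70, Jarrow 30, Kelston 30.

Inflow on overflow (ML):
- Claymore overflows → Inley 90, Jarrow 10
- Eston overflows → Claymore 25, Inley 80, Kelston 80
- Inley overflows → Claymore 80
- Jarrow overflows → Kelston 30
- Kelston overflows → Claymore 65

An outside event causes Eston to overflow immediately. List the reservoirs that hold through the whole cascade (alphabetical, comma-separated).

Jarrow

Round 1 — Eston overflows (initial).
  Claymore: +25 → 25 < 120
  Inley: +80 → 80 ≥ 70
  Kelston: +80 → 80 ≥ 30
Round 2 — Inley, Kelston overflow.
  Claymore: +80+65 → 170 ≥ 120
Round 3 — Claymore overflows.
  Jarrow: +10 → 10 < 30
No further overflows.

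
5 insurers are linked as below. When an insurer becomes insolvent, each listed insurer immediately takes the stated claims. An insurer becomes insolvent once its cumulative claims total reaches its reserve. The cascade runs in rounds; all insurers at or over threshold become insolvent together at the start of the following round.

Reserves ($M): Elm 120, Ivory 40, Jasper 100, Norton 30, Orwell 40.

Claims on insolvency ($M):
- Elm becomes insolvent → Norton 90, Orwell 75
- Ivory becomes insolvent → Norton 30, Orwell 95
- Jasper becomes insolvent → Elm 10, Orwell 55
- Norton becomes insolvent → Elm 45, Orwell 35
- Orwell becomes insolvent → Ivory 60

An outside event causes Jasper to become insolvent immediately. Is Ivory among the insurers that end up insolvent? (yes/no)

Round 1 — Jasper becomes insolvent (initial).
  Elm: +10 → 10 < 120
  Orwell: +55 → 55 ≥ 40
Round 2 — Orwell becomes insolvent.
  Ivory: +60 → 60 ≥ 40
Round 3 — Ivory becomes insolvent.
  Norton: +30 → 30 ≥ 30
Round 4 — Norton becomes insolvent.
  Elm: +45 → 55 < 120
No further insolvencies.

yes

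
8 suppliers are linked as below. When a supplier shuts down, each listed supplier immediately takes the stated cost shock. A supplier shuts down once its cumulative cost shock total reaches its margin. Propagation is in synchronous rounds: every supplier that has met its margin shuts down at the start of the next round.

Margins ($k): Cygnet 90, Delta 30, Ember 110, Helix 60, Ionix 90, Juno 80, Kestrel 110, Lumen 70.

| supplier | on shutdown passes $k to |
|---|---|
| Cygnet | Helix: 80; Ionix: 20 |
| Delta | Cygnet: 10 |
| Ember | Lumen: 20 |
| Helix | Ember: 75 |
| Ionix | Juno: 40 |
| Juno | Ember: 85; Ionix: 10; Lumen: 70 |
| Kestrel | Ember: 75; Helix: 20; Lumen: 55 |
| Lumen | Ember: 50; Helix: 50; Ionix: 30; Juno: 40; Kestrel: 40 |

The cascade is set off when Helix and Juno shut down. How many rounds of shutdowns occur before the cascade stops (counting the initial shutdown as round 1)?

Round 1 — Helix, Juno shut down (initial).
  Ember: +75+85 → 160 ≥ 110
  Ionix: +10 → 10 < 90
  Lumen: +70 → 70 ≥ 70
Round 2 — Ember, Lumen shut down.
  Ionix: +30 → 40 < 90
  Kestrel: +40 → 40 < 110
No further shutdowns.

2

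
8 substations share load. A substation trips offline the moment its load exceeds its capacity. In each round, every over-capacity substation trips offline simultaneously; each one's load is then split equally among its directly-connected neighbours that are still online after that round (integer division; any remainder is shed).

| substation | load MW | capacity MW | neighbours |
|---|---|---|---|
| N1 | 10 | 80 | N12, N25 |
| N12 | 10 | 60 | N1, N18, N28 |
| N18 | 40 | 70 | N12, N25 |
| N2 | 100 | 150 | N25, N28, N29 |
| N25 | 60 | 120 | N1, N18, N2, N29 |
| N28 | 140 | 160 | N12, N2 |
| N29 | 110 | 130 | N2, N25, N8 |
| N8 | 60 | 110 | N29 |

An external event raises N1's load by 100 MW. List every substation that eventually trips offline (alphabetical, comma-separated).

N1, N12, N18, N2, N25, N28, N29, N8

Round 1 — N1 at 110 > 80. N1 trips offline.
  N1 sheds 110 MW to N12, N25: 55 each.
    N12: 10+55 = 65 > 60
    N25: 60+55 = 115 ≤ 120
Round 2 — N12 trips offline.
  N12 sheds 65 MW to N18, N28: 32 each (1 lost).
    N18: 40+32 = 72 > 70
    N28: 140+32 = 172 > 160
Round 3 — N18, N28 trip offline.
  N18 sheds 72 MW to N25: 72 each.
    N25: 115+72 = 187 > 120
  N28 sheds 172 MW to N2: 172 each.
    N2: 100+172 = 272 > 150
Round 4 — N2, N25 trip offline.
  N2 sheds 272 MW to N29: 272 each.
    N29: 110+272 = 382 > 130
  N25 sheds 187 MW to N29: 187 each.
    N29: 382+187 = 569 > 130
Round 5 — N29 trips offline.
  N29 sheds 569 MW to N8: 569 each.
    N8: 60+569 = 629 > 110
Round 6 — N8 trips offline.
  N8 sheds 629 MW: no online neighbours, lost.
No further trips.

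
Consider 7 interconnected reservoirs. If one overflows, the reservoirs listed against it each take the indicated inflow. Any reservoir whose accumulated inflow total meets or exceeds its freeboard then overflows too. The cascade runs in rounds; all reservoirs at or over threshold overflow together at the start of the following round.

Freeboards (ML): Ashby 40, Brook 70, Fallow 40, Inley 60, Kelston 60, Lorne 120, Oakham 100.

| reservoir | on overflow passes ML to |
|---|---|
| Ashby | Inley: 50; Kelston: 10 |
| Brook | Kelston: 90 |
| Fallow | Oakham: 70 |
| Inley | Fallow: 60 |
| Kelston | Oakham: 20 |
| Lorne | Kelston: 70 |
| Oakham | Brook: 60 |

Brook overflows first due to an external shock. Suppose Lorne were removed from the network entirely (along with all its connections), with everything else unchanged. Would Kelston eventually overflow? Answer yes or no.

yes

With Lorne removed:
Round 1 — Brook overflows (initial).
  Kelston: +90 → 90 ≥ 60
Round 2 — Kelston overflows.
  Oakham: +20 → 20 < 100
No further overflows.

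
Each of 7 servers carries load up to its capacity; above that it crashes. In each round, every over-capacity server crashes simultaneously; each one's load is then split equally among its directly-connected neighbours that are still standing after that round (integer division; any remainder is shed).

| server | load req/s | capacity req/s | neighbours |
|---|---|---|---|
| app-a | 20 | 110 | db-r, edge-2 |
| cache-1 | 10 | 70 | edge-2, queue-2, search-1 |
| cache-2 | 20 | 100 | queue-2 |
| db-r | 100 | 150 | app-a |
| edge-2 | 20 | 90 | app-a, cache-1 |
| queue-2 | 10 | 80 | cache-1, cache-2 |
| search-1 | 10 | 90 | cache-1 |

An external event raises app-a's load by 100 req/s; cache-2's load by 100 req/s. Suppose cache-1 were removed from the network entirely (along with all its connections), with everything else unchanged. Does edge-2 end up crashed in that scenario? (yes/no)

no

With cache-1 removed:
Round 1 — app-a at 120 > 110; cache-2 at 120 > 100. app-a, cache-2 crash.
  app-a sheds 120 req/s to db-r, edge-2: 60 each.
    db-r: 100+60 = 160 > 150
    edge-2: 20+60 = 80 ≤ 90
  cache-2 sheds 120 req/s to queue-2: 120 each.
    queue-2: 10+120 = 130 > 80
Round 2 — db-r, queue-2 crash.
  db-r sheds 160 req/s: no online neighbours, lost.
  queue-2 sheds 130 req/s: no online neighbours, lost.
No further crashes.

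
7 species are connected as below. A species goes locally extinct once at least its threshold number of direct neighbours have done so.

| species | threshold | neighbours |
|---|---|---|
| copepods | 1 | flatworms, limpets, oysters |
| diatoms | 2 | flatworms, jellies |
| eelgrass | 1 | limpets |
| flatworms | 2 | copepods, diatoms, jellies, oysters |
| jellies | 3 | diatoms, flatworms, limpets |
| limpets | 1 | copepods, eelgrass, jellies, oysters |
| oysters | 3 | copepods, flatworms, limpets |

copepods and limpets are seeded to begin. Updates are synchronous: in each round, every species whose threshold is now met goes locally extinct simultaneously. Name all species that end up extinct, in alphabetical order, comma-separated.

Round 1 — copepods, limpets go locally extinct (initial).
Round 2 — checking thresholds:
  eelgrass: 1 of 1 neighbours ≥ 1, goes locally extinct.
  flatworms: 1 of 4 neighbours < 2, below threshold.
  jellies: 1 of 3 neighbours < 3, below threshold.
  oysters: 2 of 3 neighbours < 3, below threshold.
Round 3 — no new extinctions; cascade stops.

copepods, eelgrass, limpets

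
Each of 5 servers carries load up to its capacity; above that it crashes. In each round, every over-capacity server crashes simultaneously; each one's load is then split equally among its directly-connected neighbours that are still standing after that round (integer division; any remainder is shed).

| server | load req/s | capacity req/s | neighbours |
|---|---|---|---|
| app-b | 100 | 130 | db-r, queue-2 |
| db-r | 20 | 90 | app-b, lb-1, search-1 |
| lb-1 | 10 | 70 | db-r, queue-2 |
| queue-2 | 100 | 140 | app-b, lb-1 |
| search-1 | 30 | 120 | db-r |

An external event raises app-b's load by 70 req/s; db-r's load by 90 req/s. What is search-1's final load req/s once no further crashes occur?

85

Round 1 — app-b at 170 > 130; db-r at 110 > 90. app-b, db-r crash.
  app-b sheds 170 req/s to queue-2: 170 each.
    queue-2: 100+170 = 270 > 140
  db-r sheds 110 req/s to lb-1, search-1: 55 each.
    lb-1: 10+55 = 65 ≤ 70
    search-1: 30+55 = 85 ≤ 120
Round 2 — queue-2 crashes.
  queue-2 sheds 270 req/s to lb-1: 270 each.
    lb-1: 65+270 = 335 > 70
Round 3 — lb-1 crashes.
  lb-1 sheds 335 req/s: no online neighbours, lost.
No further crashes.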